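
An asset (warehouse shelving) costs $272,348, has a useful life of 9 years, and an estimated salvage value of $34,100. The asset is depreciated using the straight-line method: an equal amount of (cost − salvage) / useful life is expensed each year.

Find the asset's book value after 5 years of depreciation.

$139,988

Depreciable base = $272,348 − $34,100 = $238,248.
Annual expense = $238,248 / 9 = $26,472.
End of year 1: book value $245,876.
End of year 2: book value $219,404.
End of year 3: book value $192,932.
End of year 4: book value $166,460.
End of year 5: book value $139,988.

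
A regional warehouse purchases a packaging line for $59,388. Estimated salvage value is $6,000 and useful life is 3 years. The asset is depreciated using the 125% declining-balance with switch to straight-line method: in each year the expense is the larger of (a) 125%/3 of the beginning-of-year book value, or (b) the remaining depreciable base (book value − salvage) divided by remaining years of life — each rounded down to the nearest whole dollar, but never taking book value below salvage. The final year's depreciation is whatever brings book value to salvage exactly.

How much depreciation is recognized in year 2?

Depreciable base = $59,388 − $6,000 = $53,388.
Year 1: DB = ⌊$59,388 × 125%/3⌋ = $24,745; SL = ⌊$53,388/3⌋ = $17,796 → take DB $24,745. Book value $34,643.
Year 2: DB = ⌊$34,643 × 125%/3⌋ = $14,434; SL = ⌊$28,643/2⌋ = $14,321 → take DB $14,434. Book value $20,209.

$14,434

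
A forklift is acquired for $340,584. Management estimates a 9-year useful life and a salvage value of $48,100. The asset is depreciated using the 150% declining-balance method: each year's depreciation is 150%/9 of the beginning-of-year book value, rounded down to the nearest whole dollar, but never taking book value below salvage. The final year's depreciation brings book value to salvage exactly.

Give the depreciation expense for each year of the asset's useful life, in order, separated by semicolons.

Depreciable base = $340,584 − $48,100 = $292,484.
Year 1: ⌊$340,584 × 150%/9⌋ = $56,764. Book value $283,820.
Year 2: ⌊$283,820 × 150%/9⌋ = $47,303. Book value $236,517.
Year 3: ⌊$236,517 × 150%/9⌋ = $39,419. Book value $197,098.
Year 4: ⌊$197,098 × 150%/9⌋ = $32,849. Book value $164,249.
Year 5: ⌊$164,249 × 150%/9⌋ = $27,374. Book value $136,875.
Year 6: ⌊$136,875 × 150%/9⌋ = $22,812. Book value $114,063.
Year 7: ⌊$114,063 × 150%/9⌋ = $19,010. Book value $95,053.
Year 8: ⌊$95,053 × 150%/9⌋ = $15,842. Book value $79,211.
Year 9 (final): $79,211 − $48,100 = $31,111. Book value $48,100.

$56,764; $47,303; $39,419; $32,849; $27,374; $22,812; $19,010; $15,842; $31,111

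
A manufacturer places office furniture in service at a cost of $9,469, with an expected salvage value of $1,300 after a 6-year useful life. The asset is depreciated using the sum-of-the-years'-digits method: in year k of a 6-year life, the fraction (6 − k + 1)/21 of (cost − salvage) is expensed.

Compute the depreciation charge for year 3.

$1,556

Depreciable base = $9,469 − $1,300 = $8,169.
Sum of the years' digits = 6+5+4+3+2+1 = 21.
Year 1: $8,169 × 6/21 = $2,334. Book value $7,135.
Year 2: $8,169 × 5/21 = $1,945. Book value $5,190.
Year 3: $8,169 × 4/21 = $1,556. Book value $3,634.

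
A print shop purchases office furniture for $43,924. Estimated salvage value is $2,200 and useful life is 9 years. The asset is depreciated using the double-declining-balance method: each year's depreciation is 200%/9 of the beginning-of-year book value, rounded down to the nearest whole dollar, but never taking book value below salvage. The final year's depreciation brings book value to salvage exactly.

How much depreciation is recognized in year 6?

$2,778

Depreciable base = $43,924 − $2,200 = $41,724.
Year 1: ⌊$43,924 × 200%/9⌋ = $9,760. Book value $34,164.
Year 2: ⌊$34,164 × 200%/9⌋ = $7,592. Book value $26,572.
Year 3: ⌊$26,572 × 200%/9⌋ = $5,904. Book value $20,668.
Year 4: ⌊$20,668 × 200%/9⌋ = $4,592. Book value $16,076.
Year 5: ⌊$16,076 × 200%/9⌋ = $3,572. Book value $12,504.
Year 6: ⌊$12,504 × 200%/9⌋ = $2,778. Book value $9,726.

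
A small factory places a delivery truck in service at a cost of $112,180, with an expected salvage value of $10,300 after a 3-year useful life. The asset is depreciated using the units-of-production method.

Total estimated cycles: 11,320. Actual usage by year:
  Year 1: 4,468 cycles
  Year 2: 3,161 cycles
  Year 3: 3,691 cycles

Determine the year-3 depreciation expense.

$33,219

Depreciable base = $112,180 − $10,300 = $101,880.
Rate = $101,880 / 11,320 cycles = $9 per cycle.
Year 1: 4,468 × $9 = $40,212. Book value $71,968.
Year 2: 3,161 × $9 = $28,449. Book value $43,519.
Year 3: 3,691 × $9 = $33,219. Book value $10,300.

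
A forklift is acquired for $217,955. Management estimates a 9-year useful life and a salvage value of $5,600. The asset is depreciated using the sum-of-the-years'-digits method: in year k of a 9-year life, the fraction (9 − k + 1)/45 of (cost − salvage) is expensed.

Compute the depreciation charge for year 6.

$18,876

Depreciable base = $217,955 − $5,600 = $212,355.
Sum of the years' digits = 9+8+7+6+5+4+3+2+1 = 45.
Year 1: $212,355 × 9/45 = $42,471. Book value $175,484.
Year 2: $212,355 × 8/45 = $37,752. Book value $137,732.
Year 3: $212,355 × 7/45 = $33,033. Book value $104,699.
Year 4: $212,355 × 6/45 = $28,314. Book value $76,385.
Year 5: $212,355 × 5/45 = $23,595. Book value $52,790.
Year 6: $212,355 × 4/45 = $18,876. Book value $33,914.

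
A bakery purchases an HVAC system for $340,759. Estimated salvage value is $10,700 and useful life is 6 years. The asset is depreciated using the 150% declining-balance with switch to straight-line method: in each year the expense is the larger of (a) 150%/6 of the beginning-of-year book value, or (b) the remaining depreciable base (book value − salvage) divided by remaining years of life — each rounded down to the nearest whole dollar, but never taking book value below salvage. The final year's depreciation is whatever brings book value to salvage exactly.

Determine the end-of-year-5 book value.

Depreciable base = $340,759 − $10,700 = $330,059.
Year 1: DB = ⌊$340,759 × 150%/6⌋ = $85,189; SL = ⌊$330,059/6⌋ = $55,009 → take DB $85,189. Book value $255,570.
Year 2: DB = ⌊$255,570 × 150%/6⌋ = $63,892; SL = ⌊$244,870/5⌋ = $48,974 → take DB $63,892. Book value $191,678.
Year 3: DB = ⌊$191,678 × 150%/6⌋ = $47,919; SL = ⌊$180,978/4⌋ = $45,244 → take DB $47,919. Book value $143,759.
Year 4: DB = ⌊$143,759 × 150%/6⌋ = $35,939; SL = ⌊$133,059/3⌋ = $44,353 → take SL $44,353. Book value $99,406.
Year 5: DB = ⌊$99,406 × 150%/6⌋ = $24,851; SL = ⌊$88,706/2⌋ = $44,353 → take SL $44,353. Book value $55,053.

$55,053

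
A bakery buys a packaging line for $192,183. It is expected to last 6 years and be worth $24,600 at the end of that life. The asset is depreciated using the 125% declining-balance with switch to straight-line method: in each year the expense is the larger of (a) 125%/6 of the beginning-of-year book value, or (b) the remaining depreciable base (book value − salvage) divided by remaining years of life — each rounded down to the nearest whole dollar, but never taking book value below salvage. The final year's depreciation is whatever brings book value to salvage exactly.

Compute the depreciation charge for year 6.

Depreciable base = $192,183 − $24,600 = $167,583.
Year 1: DB = ⌊$192,183 × 125%/6⌋ = $40,038; SL = ⌊$167,583/6⌋ = $27,930 → take DB $40,038. Book value $152,145.
Year 2: DB = ⌊$152,145 × 125%/6⌋ = $31,696; SL = ⌊$127,545/5⌋ = $25,509 → take DB $31,696. Book value $120,449.
Year 3: DB = ⌊$120,449 × 125%/6⌋ = $25,093; SL = ⌊$95,849/4⌋ = $23,962 → take DB $25,093. Book value $95,356.
Year 4: DB = ⌊$95,356 × 125%/6⌋ = $19,865; SL = ⌊$70,756/3⌋ = $23,585 → take SL $23,585. Book value $71,771.
Year 5: DB = ⌊$71,771 × 125%/6⌋ = $14,952; SL = ⌊$47,171/2⌋ = $23,585 → take SL $23,585. Book value $48,186.
Year 6 (final): $48,186 − $24,600 = $23,586. Book value $24,600.

$23,586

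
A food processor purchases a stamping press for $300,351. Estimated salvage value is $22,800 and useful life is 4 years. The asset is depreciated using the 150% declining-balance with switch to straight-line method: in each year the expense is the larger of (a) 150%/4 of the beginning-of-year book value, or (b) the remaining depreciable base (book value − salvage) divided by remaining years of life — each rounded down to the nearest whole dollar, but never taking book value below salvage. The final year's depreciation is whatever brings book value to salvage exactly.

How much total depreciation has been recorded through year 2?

Depreciable base = $300,351 − $22,800 = $277,551.
Year 1: DB = ⌊$300,351 × 150%/4⌋ = $112,631; SL = ⌊$277,551/4⌋ = $69,387 → take DB $112,631. Book value $187,720.
Year 2: DB = ⌊$187,720 × 150%/4⌋ = $70,395; SL = ⌊$164,920/3⌋ = $54,973 → take DB $70,395. Book value $117,325.
Accumulated through year 2 = $300,351 − $117,325 = $183,026.

$183,026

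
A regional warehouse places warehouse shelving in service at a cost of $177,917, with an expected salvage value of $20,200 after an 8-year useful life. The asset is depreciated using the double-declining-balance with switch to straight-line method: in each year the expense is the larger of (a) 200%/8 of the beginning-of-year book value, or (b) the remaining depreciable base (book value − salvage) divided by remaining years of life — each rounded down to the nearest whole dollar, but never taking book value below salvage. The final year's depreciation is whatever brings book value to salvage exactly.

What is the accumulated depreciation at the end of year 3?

$102,857

Depreciable base = $177,917 − $20,200 = $157,717.
Year 1: DB = ⌊$177,917 × 200%/8⌋ = $44,479; SL = ⌊$157,717/8⌋ = $19,714 → take DB $44,479. Book value $133,438.
Year 2: DB = ⌊$133,438 × 200%/8⌋ = $33,359; SL = ⌊$113,238/7⌋ = $16,176 → take DB $33,359. Book value $100,079.
Year 3: DB = ⌊$100,079 × 200%/8⌋ = $25,019; SL = ⌊$79,879/6⌋ = $13,313 → take DB $25,019. Book value $75,060.
Accumulated through year 3 = $177,917 − $75,060 = $102,857.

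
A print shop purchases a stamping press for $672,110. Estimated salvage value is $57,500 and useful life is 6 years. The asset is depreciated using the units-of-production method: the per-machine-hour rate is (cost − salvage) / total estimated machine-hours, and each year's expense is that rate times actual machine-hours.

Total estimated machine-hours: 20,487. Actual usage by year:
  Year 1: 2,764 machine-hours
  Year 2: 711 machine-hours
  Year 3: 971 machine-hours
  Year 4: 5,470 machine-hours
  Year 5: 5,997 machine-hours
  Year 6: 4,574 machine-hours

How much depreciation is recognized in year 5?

$179,910

Depreciable base = $672,110 − $57,500 = $614,610.
Rate = $614,610 / 20,487 machine-hours = $30 per machine-hour.
Year 1: 2,764 × $30 = $82,920. Book value $589,190.
Year 2: 711 × $30 = $21,330. Book value $567,860.
Year 3: 971 × $30 = $29,130. Book value $538,730.
Year 4: 5,470 × $30 = $164,100. Book value $374,630.
Year 5: 5,997 × $30 = $179,910. Book value $194,720.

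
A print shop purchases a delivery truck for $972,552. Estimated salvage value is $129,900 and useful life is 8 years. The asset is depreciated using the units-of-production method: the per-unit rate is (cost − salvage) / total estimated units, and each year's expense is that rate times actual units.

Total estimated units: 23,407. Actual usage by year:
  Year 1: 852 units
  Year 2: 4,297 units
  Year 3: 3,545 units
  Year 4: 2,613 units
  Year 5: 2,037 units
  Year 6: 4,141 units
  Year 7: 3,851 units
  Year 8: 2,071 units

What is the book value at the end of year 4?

$565,500

Depreciable base = $972,552 − $129,900 = $842,652.
Rate = $842,652 / 23,407 units = $36 per unit.
Year 1: 852 × $36 = $30,672. Book value $941,880.
Year 2: 4,297 × $36 = $154,692. Book value $787,188.
Year 3: 3,545 × $36 = $127,620. Book value $659,568.
Year 4: 2,613 × $36 = $94,068. Book value $565,500.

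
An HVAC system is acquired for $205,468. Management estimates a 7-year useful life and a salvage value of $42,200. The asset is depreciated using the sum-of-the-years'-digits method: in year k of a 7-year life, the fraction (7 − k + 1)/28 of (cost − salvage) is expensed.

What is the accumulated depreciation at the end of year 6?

Depreciable base = $205,468 − $42,200 = $163,268.
Sum of the years' digits = 7+6+5+4+3+2+1 = 28.
Year 1: $163,268 × 7/28 = $40,817. Book value $164,651.
Year 2: $163,268 × 6/28 = $34,986. Book value $129,665.
Year 3: $163,268 × 5/28 = $29,155. Book value $100,510.
Year 4: $163,268 × 4/28 = $23,324. Book value $77,186.
Year 5: $163,268 × 3/28 = $17,493. Book value $59,693.
Year 6: $163,268 × 2/28 = $11,662. Book value $48,031.
Accumulated through year 6 = $205,468 − $48,031 = $157,437.

$157,437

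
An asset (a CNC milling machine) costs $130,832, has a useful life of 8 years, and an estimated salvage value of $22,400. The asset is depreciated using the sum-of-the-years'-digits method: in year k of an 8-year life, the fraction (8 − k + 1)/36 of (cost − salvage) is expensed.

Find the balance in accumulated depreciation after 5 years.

$90,360

Depreciable base = $130,832 − $22,400 = $108,432.
Sum of the years' digits = 8+7+6+5+4+3+2+1 = 36.
Year 1: $108,432 × 8/36 = $24,096. Book value $106,736.
Year 2: $108,432 × 7/36 = $21,084. Book value $85,652.
Year 3: $108,432 × 6/36 = $18,072. Book value $67,580.
Year 4: $108,432 × 5/36 = $15,060. Book value $52,520.
Year 5: $108,432 × 4/36 = $12,048. Book value $40,472.
Accumulated through year 5 = $130,832 − $40,472 = $90,360.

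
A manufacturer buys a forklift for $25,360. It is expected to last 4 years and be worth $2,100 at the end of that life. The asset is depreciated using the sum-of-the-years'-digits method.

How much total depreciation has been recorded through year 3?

Depreciable base = $25,360 − $2,100 = $23,260.
Sum of the years' digits = 4+3+2+1 = 10.
Year 1: $23,260 × 4/10 = $9,304. Book value $16,056.
Year 2: $23,260 × 3/10 = $6,978. Book value $9,078.
Year 3: $23,260 × 2/10 = $4,652. Book value $4,426.
Accumulated through year 3 = $25,360 − $4,426 = $20,934.

$20,934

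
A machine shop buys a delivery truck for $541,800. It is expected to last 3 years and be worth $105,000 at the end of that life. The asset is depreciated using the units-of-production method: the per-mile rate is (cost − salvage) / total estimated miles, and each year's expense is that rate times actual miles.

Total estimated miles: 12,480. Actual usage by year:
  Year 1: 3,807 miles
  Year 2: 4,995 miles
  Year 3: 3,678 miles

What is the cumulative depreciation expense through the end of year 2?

$308,070

Depreciable base = $541,800 − $105,000 = $436,800.
Rate = $436,800 / 12,480 miles = $35 per mile.
Year 1: 3,807 × $35 = $133,245. Book value $408,555.
Year 2: 4,995 × $35 = $174,825. Book value $233,730.
Accumulated through year 2 = $541,800 − $233,730 = $308,070.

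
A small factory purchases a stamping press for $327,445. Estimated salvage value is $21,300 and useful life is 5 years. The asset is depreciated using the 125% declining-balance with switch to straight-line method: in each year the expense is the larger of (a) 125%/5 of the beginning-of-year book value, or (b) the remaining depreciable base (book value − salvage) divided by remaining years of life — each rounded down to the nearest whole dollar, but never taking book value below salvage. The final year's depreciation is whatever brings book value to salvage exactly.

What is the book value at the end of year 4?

Depreciable base = $327,445 − $21,300 = $306,145.
Year 1: DB = ⌊$327,445 × 125%/5⌋ = $81,861; SL = ⌊$306,145/5⌋ = $61,229 → take DB $81,861. Book value $245,584.
Year 2: DB = ⌊$245,584 × 125%/5⌋ = $61,396; SL = ⌊$224,284/4⌋ = $56,071 → take DB $61,396. Book value $184,188.
Year 3: DB = ⌊$184,188 × 125%/5⌋ = $46,047; SL = ⌊$162,888/3⌋ = $54,296 → take SL $54,296. Book value $129,892.
Year 4: DB = ⌊$129,892 × 125%/5⌋ = $32,473; SL = ⌊$108,592/2⌋ = $54,296 → take SL $54,296. Book value $75,596.

$75,596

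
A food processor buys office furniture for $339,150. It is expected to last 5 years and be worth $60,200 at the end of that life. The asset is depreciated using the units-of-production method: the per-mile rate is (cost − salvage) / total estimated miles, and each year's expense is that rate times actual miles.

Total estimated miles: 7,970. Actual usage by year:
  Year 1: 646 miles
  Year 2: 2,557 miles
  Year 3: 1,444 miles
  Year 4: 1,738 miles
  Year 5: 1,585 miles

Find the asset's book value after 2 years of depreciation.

Depreciable base = $339,150 − $60,200 = $278,950.
Rate = $278,950 / 7,970 miles = $35 per mile.
Year 1: 646 × $35 = $22,610. Book value $316,540.
Year 2: 2,557 × $35 = $89,495. Book value $227,045.

$227,045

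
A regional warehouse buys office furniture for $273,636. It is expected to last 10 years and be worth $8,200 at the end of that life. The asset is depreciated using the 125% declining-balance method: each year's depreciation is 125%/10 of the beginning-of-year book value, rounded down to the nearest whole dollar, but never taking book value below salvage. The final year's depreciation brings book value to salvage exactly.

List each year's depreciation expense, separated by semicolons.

$34,204; $29,929; $26,187; $22,914; $20,050; $17,544; $15,351; $13,432; $11,753; $74,072

Depreciable base = $273,636 − $8,200 = $265,436.
Year 1: ⌊$273,636 × 125%/10⌋ = $34,204. Book value $239,432.
Year 2: ⌊$239,432 × 125%/10⌋ = $29,929. Book value $209,503.
Year 3: ⌊$209,503 × 125%/10⌋ = $26,187. Book value $183,316.
Year 4: ⌊$183,316 × 125%/10⌋ = $22,914. Book value $160,402.
Year 5: ⌊$160,402 × 125%/10⌋ = $20,050. Book value $140,352.
Year 6: ⌊$140,352 × 125%/10⌋ = $17,544. Book value $122,808.
Year 7: ⌊$122,808 × 125%/10⌋ = $15,351. Book value $107,457.
Year 8: ⌊$107,457 × 125%/10⌋ = $13,432. Book value $94,025.
Year 9: ⌊$94,025 × 125%/10⌋ = $11,753. Book value $82,272.
Year 10 (final): $82,272 − $8,200 = $74,072. Book value $8,200.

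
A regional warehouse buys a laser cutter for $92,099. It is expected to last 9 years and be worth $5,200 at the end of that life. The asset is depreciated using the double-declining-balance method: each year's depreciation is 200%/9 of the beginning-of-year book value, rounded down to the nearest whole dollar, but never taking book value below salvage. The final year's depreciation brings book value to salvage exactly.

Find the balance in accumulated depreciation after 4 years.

$58,394

Depreciable base = $92,099 − $5,200 = $86,899.
Year 1: ⌊$92,099 × 200%/9⌋ = $20,466. Book value $71,633.
Year 2: ⌊$71,633 × 200%/9⌋ = $15,918. Book value $55,715.
Year 3: ⌊$55,715 × 200%/9⌋ = $12,381. Book value $43,334.
Year 4: ⌊$43,334 × 200%/9⌋ = $9,629. Book value $33,705.
Accumulated through year 4 = $92,099 − $33,705 = $58,394.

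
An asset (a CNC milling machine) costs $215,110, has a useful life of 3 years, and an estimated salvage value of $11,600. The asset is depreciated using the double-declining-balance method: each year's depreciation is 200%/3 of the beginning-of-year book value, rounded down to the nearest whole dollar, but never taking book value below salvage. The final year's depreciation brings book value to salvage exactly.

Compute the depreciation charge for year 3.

Depreciable base = $215,110 − $11,600 = $203,510.
Year 1: ⌊$215,110 × 200%/3⌋ = $143,406. Book value $71,704.
Year 2: ⌊$71,704 × 200%/3⌋ = $47,802. Book value $23,902.
Year 3 (final): $23,902 − $11,600 = $12,302. Book value $11,600.

$12,302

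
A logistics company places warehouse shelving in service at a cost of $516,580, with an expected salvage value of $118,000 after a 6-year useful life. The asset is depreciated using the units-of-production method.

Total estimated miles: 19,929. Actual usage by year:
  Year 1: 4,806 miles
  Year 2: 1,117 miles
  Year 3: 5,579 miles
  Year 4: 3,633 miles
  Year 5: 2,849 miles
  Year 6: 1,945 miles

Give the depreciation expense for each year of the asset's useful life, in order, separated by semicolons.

Depreciable base = $516,580 − $118,000 = $398,580.
Rate = $398,580 / 19,929 miles = $20 per mile.
Year 1: 4,806 × $20 = $96,120. Book value $420,460.
Year 2: 1,117 × $20 = $22,340. Book value $398,120.
Year 3: 5,579 × $20 = $111,580. Book value $286,540.
Year 4: 3,633 × $20 = $72,660. Book value $213,880.
Year 5: 2,849 × $20 = $56,980. Book value $156,900.
Year 6: 1,945 × $20 = $38,900. Book value $118,000.

$96,120; $22,340; $111,580; $72,660; $56,980; $38,900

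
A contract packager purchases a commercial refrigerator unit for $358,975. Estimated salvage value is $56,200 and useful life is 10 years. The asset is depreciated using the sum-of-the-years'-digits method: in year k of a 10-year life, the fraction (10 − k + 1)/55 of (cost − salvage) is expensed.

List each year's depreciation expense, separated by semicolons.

Depreciable base = $358,975 − $56,200 = $302,775.
Sum of the years' digits = 10+9+8+7+6+5+4+3+2+1 = 55.
Year 1: $302,775 × 10/55 = $55,050. Book value $303,925.
Year 2: $302,775 × 9/55 = $49,545. Book value $254,380.
Year 3: $302,775 × 8/55 = $44,040. Book value $210,340.
Year 4: $302,775 × 7/55 = $38,535. Book value $171,805.
Year 5: $302,775 × 6/55 = $33,030. Book value $138,775.
Year 6: $302,775 × 5/55 = $27,525. Book value $111,250.
Year 7: $302,775 × 4/55 = $22,020. Book value $89,230.
Year 8: $302,775 × 3/55 = $16,515. Book value $72,715.
Year 9: $302,775 × 2/55 = $11,010. Book value $61,705.
Year 10: $302,775 × 1/55 = $5,505. Book value $56,200.

$55,050; $49,545; $44,040; $38,535; $33,030; $27,525; $22,020; $16,515; $11,010; $5,505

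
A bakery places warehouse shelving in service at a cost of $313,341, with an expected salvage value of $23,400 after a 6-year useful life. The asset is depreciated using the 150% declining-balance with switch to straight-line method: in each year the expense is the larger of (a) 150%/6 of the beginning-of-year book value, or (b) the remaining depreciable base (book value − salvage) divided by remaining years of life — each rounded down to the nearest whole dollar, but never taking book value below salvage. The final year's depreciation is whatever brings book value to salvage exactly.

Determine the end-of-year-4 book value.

Depreciable base = $313,341 − $23,400 = $289,941.
Year 1: DB = ⌊$313,341 × 150%/6⌋ = $78,335; SL = ⌊$289,941/6⌋ = $48,323 → take DB $78,335. Book value $235,006.
Year 2: DB = ⌊$235,006 × 150%/6⌋ = $58,751; SL = ⌊$211,606/5⌋ = $42,321 → take DB $58,751. Book value $176,255.
Year 3: DB = ⌊$176,255 × 150%/6⌋ = $44,063; SL = ⌊$152,855/4⌋ = $38,213 → take DB $44,063. Book value $132,192.
Year 4: DB = ⌊$132,192 × 150%/6⌋ = $33,048; SL = ⌊$108,792/3⌋ = $36,264 → take SL $36,264. Book value $95,928.

$95,928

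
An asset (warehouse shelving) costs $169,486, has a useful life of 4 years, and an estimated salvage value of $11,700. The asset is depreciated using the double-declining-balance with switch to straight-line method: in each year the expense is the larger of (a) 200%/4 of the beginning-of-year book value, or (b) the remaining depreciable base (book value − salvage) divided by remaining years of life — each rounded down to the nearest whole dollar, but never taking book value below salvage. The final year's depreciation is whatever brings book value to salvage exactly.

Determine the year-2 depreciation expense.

Depreciable base = $169,486 − $11,700 = $157,786.
Year 1: DB = ⌊$169,486 × 200%/4⌋ = $84,743; SL = ⌊$157,786/4⌋ = $39,446 → take DB $84,743. Book value $84,743.
Year 2: DB = ⌊$84,743 × 200%/4⌋ = $42,371; SL = ⌊$73,043/3⌋ = $24,347 → take DB $42,371. Book value $42,372.

$42,371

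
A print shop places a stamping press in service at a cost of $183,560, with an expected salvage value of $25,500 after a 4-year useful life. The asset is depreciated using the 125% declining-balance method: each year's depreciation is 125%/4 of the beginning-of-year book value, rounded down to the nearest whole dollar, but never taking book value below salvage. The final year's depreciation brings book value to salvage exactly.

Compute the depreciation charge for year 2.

$39,436

Depreciable base = $183,560 − $25,500 = $158,060.
Year 1: ⌊$183,560 × 125%/4⌋ = $57,362. Book value $126,198.
Year 2: ⌊$126,198 × 125%/4⌋ = $39,436. Book value $86,762.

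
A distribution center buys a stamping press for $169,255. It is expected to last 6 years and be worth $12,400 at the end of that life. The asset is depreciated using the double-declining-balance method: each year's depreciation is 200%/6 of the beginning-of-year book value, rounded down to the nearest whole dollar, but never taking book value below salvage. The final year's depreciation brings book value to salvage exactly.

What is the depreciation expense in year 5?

$11,144

Depreciable base = $169,255 − $12,400 = $156,855.
Year 1: ⌊$169,255 × 200%/6⌋ = $56,418. Book value $112,837.
Year 2: ⌊$112,837 × 200%/6⌋ = $37,612. Book value $75,225.
Year 3: ⌊$75,225 × 200%/6⌋ = $25,075. Book value $50,150.
Year 4: ⌊$50,150 × 200%/6⌋ = $16,716. Book value $33,434.
Year 5: ⌊$33,434 × 200%/6⌋ = $11,144. Book value $22,290.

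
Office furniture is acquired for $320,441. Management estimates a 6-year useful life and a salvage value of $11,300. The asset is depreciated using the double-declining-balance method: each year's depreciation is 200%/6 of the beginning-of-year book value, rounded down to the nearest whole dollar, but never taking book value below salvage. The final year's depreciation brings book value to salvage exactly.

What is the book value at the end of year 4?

Depreciable base = $320,441 − $11,300 = $309,141.
Year 1: ⌊$320,441 × 200%/6⌋ = $106,813. Book value $213,628.
Year 2: ⌊$213,628 × 200%/6⌋ = $71,209. Book value $142,419.
Year 3: ⌊$142,419 × 200%/6⌋ = $47,473. Book value $94,946.
Year 4: ⌊$94,946 × 200%/6⌋ = $31,648. Book value $63,298.

$63,298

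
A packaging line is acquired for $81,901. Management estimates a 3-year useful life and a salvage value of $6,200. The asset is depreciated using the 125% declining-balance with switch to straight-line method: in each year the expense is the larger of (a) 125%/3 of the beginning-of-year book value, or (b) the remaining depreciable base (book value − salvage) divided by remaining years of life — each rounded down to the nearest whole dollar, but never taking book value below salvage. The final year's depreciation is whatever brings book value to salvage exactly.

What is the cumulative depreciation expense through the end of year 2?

Depreciable base = $81,901 − $6,200 = $75,701.
Year 1: DB = ⌊$81,901 × 125%/3⌋ = $34,125; SL = ⌊$75,701/3⌋ = $25,233 → take DB $34,125. Book value $47,776.
Year 2: DB = ⌊$47,776 × 125%/3⌋ = $19,906; SL = ⌊$41,576/2⌋ = $20,788 → take SL $20,788. Book value $26,988.
Accumulated through year 2 = $81,901 − $26,988 = $54,913.

$54,913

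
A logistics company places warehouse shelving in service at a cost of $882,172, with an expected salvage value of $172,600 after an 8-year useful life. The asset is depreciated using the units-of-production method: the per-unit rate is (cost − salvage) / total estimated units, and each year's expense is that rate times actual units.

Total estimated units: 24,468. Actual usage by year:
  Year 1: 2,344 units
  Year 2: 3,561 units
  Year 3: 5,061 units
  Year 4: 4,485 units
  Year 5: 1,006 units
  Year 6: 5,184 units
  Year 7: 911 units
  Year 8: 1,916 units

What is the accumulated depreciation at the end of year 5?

$477,253

Depreciable base = $882,172 − $172,600 = $709,572.
Rate = $709,572 / 24,468 units = $29 per unit.
Year 1: 2,344 × $29 = $67,976. Book value $814,196.
Year 2: 3,561 × $29 = $103,269. Book value $710,927.
Year 3: 5,061 × $29 = $146,769. Book value $564,158.
Year 4: 4,485 × $29 = $130,065. Book value $434,093.
Year 5: 1,006 × $29 = $29,174. Book value $404,919.
Accumulated through year 5 = $882,172 − $404,919 = $477,253.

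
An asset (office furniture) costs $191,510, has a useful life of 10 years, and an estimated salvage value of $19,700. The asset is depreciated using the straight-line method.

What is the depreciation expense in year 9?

$17,181

Depreciable base = $191,510 − $19,700 = $171,810.
Annual expense = $171,810 / 10 = $17,181.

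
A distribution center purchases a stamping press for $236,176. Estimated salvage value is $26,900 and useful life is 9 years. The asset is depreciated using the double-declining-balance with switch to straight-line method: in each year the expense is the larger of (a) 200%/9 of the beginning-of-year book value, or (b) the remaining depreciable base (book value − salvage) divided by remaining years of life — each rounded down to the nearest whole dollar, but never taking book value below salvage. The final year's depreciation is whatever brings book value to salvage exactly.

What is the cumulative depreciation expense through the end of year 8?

$204,546

Depreciable base = $236,176 − $26,900 = $209,276.
Year 1: DB = ⌊$236,176 × 200%/9⌋ = $52,483; SL = ⌊$209,276/9⌋ = $23,252 → take DB $52,483. Book value $183,693.
Year 2: DB = ⌊$183,693 × 200%/9⌋ = $40,820; SL = ⌊$156,793/8⌋ = $19,599 → take DB $40,820. Book value $142,873.
Year 3: DB = ⌊$142,873 × 200%/9⌋ = $31,749; SL = ⌊$115,973/7⌋ = $16,567 → take DB $31,749. Book value $111,124.
Year 4: DB = ⌊$111,124 × 200%/9⌋ = $24,694; SL = ⌊$84,224/6⌋ = $14,037 → take DB $24,694. Book value $86,430.
Year 5: DB = ⌊$86,430 × 200%/9⌋ = $19,206; SL = ⌊$59,530/5⌋ = $11,906 → take DB $19,206. Book value $67,224.
Year 6: DB = ⌊$67,224 × 200%/9⌋ = $14,938; SL = ⌊$40,324/4⌋ = $10,081 → take DB $14,938. Book value $52,286.
Year 7: DB = ⌊$52,286 × 200%/9⌋ = $11,619; SL = ⌊$25,386/3⌋ = $8,462 → take DB $11,619. Book value $40,667.
Year 8: DB = ⌊$40,667 × 200%/9⌋ = $9,037; SL = ⌊$13,767/2⌋ = $6,883 → take DB $9,037. Book value $31,630.
Accumulated through year 8 = $236,176 − $31,630 = $204,546.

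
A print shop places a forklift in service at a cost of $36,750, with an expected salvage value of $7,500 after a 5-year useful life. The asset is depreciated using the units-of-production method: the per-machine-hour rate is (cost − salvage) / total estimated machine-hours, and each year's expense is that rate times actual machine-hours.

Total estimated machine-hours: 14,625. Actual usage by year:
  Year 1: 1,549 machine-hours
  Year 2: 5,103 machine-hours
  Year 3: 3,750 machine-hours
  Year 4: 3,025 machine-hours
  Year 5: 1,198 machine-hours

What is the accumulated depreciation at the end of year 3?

$20,804

Depreciable base = $36,750 − $7,500 = $29,250.
Rate = $29,250 / 14,625 machine-hours = $2 per machine-hour.
Year 1: 1,549 × $2 = $3,098. Book value $33,652.
Year 2: 5,103 × $2 = $10,206. Book value $23,446.
Year 3: 3,750 × $2 = $7,500. Book value $15,946.
Accumulated through year 3 = $36,750 − $15,946 = $20,804.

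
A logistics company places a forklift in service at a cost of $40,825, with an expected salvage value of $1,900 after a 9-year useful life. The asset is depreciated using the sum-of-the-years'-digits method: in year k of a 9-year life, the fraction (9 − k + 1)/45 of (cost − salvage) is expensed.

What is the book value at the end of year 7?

$4,495

Depreciable base = $40,825 − $1,900 = $38,925.
Sum of the years' digits = 9+8+7+6+5+4+3+2+1 = 45.
Year 1: $38,925 × 9/45 = $7,785. Book value $33,040.
Year 2: $38,925 × 8/45 = $6,920. Book value $26,120.
Year 3: $38,925 × 7/45 = $6,055. Book value $20,065.
Year 4: $38,925 × 6/45 = $5,190. Book value $14,875.
Year 5: $38,925 × 5/45 = $4,325. Book value $10,550.
Year 6: $38,925 × 4/45 = $3,460. Book value $7,090.
Year 7: $38,925 × 3/45 = $2,595. Book value $4,495.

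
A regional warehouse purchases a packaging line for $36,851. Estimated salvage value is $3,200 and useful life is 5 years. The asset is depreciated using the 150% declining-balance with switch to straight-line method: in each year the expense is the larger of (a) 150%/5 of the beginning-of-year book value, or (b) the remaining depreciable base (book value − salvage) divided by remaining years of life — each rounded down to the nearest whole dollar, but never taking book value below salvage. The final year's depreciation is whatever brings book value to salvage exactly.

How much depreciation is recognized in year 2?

Depreciable base = $36,851 − $3,200 = $33,651.
Year 1: DB = ⌊$36,851 × 150%/5⌋ = $11,055; SL = ⌊$33,651/5⌋ = $6,730 → take DB $11,055. Book value $25,796.
Year 2: DB = ⌊$25,796 × 150%/5⌋ = $7,738; SL = ⌊$22,596/4⌋ = $5,649 → take DB $7,738. Book value $18,058.

$7,738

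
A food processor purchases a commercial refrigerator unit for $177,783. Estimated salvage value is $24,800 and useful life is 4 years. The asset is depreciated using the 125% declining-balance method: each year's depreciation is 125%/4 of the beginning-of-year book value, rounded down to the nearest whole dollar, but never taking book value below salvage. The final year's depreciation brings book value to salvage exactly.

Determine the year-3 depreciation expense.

$26,259

Depreciable base = $177,783 − $24,800 = $152,983.
Year 1: ⌊$177,783 × 125%/4⌋ = $55,557. Book value $122,226.
Year 2: ⌊$122,226 × 125%/4⌋ = $38,195. Book value $84,031.
Year 3: ⌊$84,031 × 125%/4⌋ = $26,259. Book value $57,772.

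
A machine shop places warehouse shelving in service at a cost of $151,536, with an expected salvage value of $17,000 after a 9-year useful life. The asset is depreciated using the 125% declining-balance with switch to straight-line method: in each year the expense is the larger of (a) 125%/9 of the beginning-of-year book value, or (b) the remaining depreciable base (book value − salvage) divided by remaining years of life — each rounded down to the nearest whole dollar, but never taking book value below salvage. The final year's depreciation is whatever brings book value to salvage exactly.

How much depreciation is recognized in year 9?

$13,265

Depreciable base = $151,536 − $17,000 = $134,536.
Year 1: DB = ⌊$151,536 × 125%/9⌋ = $21,046; SL = ⌊$134,536/9⌋ = $14,948 → take DB $21,046. Book value $130,490.
Year 2: DB = ⌊$130,490 × 125%/9⌋ = $18,123; SL = ⌊$113,490/8⌋ = $14,186 → take DB $18,123. Book value $112,367.
Year 3: DB = ⌊$112,367 × 125%/9⌋ = $15,606; SL = ⌊$95,367/7⌋ = $13,623 → take DB $15,606. Book value $96,761.
Year 4: DB = ⌊$96,761 × 125%/9⌋ = $13,439; SL = ⌊$79,761/6⌋ = $13,293 → take DB $13,439. Book value $83,322.
Year 5: DB = ⌊$83,322 × 125%/9⌋ = $11,572; SL = ⌊$66,322/5⌋ = $13,264 → take SL $13,264. Book value $70,058.
Year 6: DB = ⌊$70,058 × 125%/9⌋ = $9,730; SL = ⌊$53,058/4⌋ = $13,264 → take SL $13,264. Book value $56,794.
Year 7: DB = ⌊$56,794 × 125%/9⌋ = $7,888; SL = ⌊$39,794/3⌋ = $13,264 → take SL $13,264. Book value $43,530.
Year 8: DB = ⌊$43,530 × 125%/9⌋ = $6,045; SL = ⌊$26,530/2⌋ = $13,265 → take SL $13,265. Book value $30,265.
Year 9 (final): $30,265 − $17,000 = $13,265. Book value $17,000.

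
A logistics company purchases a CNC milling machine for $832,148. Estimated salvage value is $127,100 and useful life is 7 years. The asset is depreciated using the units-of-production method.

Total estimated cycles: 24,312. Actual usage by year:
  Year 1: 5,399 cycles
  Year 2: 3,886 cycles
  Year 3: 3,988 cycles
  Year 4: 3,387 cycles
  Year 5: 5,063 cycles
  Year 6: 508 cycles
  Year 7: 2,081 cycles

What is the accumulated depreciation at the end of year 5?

$629,967

Depreciable base = $832,148 − $127,100 = $705,048.
Rate = $705,048 / 24,312 cycles = $29 per cycle.
Year 1: 5,399 × $29 = $156,571. Book value $675,577.
Year 2: 3,886 × $29 = $112,694. Book value $562,883.
Year 3: 3,988 × $29 = $115,652. Book value $447,231.
Year 4: 3,387 × $29 = $98,223. Book value $349,008.
Year 5: 5,063 × $29 = $146,827. Book value $202,181.
Accumulated through year 5 = $832,148 − $202,181 = $629,967.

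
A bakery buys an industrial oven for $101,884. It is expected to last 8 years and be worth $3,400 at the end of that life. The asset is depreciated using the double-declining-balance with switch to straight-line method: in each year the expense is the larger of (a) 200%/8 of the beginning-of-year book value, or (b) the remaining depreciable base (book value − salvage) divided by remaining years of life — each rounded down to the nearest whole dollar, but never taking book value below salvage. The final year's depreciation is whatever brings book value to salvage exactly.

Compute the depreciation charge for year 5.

Depreciable base = $101,884 − $3,400 = $98,484.
Year 1: DB = ⌊$101,884 × 200%/8⌋ = $25,471; SL = ⌊$98,484/8⌋ = $12,310 → take DB $25,471. Book value $76,413.
Year 2: DB = ⌊$76,413 × 200%/8⌋ = $19,103; SL = ⌊$73,013/7⌋ = $10,430 → take DB $19,103. Book value $57,310.
Year 3: DB = ⌊$57,310 × 200%/8⌋ = $14,327; SL = ⌊$53,910/6⌋ = $8,985 → take DB $14,327. Book value $42,983.
Year 4: DB = ⌊$42,983 × 200%/8⌋ = $10,745; SL = ⌊$39,583/5⌋ = $7,916 → take DB $10,745. Book value $32,238.
Year 5: DB = ⌊$32,238 × 200%/8⌋ = $8,059; SL = ⌊$28,838/4⌋ = $7,209 → take DB $8,059. Book value $24,179.

$8,059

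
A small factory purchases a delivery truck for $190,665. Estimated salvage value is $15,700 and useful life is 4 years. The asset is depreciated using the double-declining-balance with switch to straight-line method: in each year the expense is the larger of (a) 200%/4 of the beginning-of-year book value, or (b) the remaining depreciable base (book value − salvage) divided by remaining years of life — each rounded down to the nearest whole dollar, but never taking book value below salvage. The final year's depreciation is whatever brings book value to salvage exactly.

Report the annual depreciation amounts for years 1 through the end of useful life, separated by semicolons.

Depreciable base = $190,665 − $15,700 = $174,965.
Year 1: DB = ⌊$190,665 × 200%/4⌋ = $95,332; SL = ⌊$174,965/4⌋ = $43,741 → take DB $95,332. Book value $95,333.
Year 2: DB = ⌊$95,333 × 200%/4⌋ = $47,666; SL = ⌊$79,633/3⌋ = $26,544 → take DB $47,666. Book value $47,667.
Year 3: DB = ⌊$47,667 × 200%/4⌋ = $23,833; SL = ⌊$31,967/2⌋ = $15,983 → take DB $23,833. Book value $23,834.
Year 4 (final): $23,834 − $15,700 = $8,134. Book value $15,700.

$95,332; $47,666; $23,833; $8,134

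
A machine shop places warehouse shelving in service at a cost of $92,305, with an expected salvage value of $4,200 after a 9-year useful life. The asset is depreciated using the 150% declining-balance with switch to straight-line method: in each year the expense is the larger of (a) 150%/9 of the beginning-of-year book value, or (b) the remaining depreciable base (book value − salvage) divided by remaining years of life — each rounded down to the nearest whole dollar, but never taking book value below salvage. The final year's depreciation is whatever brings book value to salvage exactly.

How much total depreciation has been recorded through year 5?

$55,853

Depreciable base = $92,305 − $4,200 = $88,105.
Year 1: DB = ⌊$92,305 × 150%/9⌋ = $15,384; SL = ⌊$88,105/9⌋ = $9,789 → take DB $15,384. Book value $76,921.
Year 2: DB = ⌊$76,921 × 150%/9⌋ = $12,820; SL = ⌊$72,721/8⌋ = $9,090 → take DB $12,820. Book value $64,101.
Year 3: DB = ⌊$64,101 × 150%/9⌋ = $10,683; SL = ⌊$59,901/7⌋ = $8,557 → take DB $10,683. Book value $53,418.
Year 4: DB = ⌊$53,418 × 150%/9⌋ = $8,903; SL = ⌊$49,218/6⌋ = $8,203 → take DB $8,903. Book value $44,515.
Year 5: DB = ⌊$44,515 × 150%/9⌋ = $7,419; SL = ⌊$40,315/5⌋ = $8,063 → take SL $8,063. Book value $36,452.
Accumulated through year 5 = $92,305 − $36,452 = $55,853.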